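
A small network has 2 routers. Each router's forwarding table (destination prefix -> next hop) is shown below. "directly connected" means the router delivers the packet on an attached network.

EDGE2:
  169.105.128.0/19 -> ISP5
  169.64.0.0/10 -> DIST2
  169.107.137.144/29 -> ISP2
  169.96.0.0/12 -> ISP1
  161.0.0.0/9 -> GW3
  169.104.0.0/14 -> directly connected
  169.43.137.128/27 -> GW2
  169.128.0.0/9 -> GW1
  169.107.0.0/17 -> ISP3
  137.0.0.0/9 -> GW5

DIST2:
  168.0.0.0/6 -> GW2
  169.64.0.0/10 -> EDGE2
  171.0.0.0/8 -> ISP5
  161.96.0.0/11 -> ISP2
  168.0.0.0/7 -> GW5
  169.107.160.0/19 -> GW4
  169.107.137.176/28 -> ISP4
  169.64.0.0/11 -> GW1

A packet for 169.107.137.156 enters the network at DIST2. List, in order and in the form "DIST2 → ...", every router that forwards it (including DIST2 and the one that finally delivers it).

At DIST2: longest match for 169.107.137.156 is 169.64.0.0/10 -> EDGE2
At EDGE2: longest match for 169.107.137.156 is 169.104.0.0/14 -> directly connected

DIST2 → EDGE2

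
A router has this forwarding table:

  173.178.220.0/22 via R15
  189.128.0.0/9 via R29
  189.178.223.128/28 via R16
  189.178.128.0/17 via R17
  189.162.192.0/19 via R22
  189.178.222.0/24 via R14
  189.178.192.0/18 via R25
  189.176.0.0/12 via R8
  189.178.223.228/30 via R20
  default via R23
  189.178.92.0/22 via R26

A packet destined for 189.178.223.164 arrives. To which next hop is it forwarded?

Routes whose prefix contains 189.178.223.164:
  0.0.0.0/0 (default, matches everything) -> R23
  189.128.0.0/9 (189.128.0.0 - 189.255.255.255) -> R29
  189.176.0.0/12 (189.176.0.0 - 189.191.255.255) -> R8
  189.178.128.0/17 (189.178.128.0 - 189.178.255.255) -> R17
  189.178.192.0/18 (189.178.192.0 - 189.178.255.255) -> R25
More-specific entries that do NOT match:
  189.178.223.228/30 (189.178.223.228 - 189.178.223.231) does not contain 189.178.223.164
  189.178.223.128/28 (189.178.223.128 - 189.178.223.143) does not contain 189.178.223.164
  189.178.222.0/24 (189.178.222.0 - 189.178.222.255) does not contain 189.178.223.164
  173.178.220.0/22 (173.178.220.0 - 173.178.223.255) does not contain 189.178.223.164
  189.178.92.0/22 (189.178.92.0 - 189.178.95.255) does not contain 189.178.223.164
  189.162.192.0/19 (189.162.192.0 - 189.162.223.255) does not contain 189.178.223.164
Longest matching prefix is /18 -> next hop R25.

R25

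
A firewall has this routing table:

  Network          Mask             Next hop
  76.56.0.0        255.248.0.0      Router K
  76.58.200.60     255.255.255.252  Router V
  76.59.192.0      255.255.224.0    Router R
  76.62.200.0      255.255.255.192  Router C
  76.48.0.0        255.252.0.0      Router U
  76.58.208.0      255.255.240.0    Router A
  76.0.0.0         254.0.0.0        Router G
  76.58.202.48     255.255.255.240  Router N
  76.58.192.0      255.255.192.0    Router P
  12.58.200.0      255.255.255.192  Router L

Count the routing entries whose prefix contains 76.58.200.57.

3

Prefixes containing 76.58.200.57:
  76.0.0.0/7 (76.0.0.0 - 77.255.255.255)
  76.56.0.0/13 (76.56.0.0 - 76.63.255.255)
  76.58.192.0/18 (76.58.192.0 - 76.58.255.255)
Total matching entries: 3.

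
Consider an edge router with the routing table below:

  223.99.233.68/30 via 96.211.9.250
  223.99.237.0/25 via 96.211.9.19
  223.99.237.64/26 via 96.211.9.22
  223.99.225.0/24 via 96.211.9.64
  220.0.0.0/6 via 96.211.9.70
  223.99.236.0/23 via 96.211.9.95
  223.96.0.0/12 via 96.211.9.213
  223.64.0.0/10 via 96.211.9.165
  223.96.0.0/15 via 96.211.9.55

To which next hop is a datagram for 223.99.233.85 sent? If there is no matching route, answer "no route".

96.211.9.213

Routes whose prefix contains 223.99.233.85:
  220.0.0.0/6 (220.0.0.0 - 223.255.255.255) -> 96.211.9.70
  223.64.0.0/10 (223.64.0.0 - 223.127.255.255) -> 96.211.9.165
  223.96.0.0/12 (223.96.0.0 - 223.111.255.255) -> 96.211.9.213
More-specific entries that do NOT match:
  223.99.233.68/30 (223.99.233.68 - 223.99.233.71) does not contain 223.99.233.85
  223.99.237.64/26 (223.99.237.64 - 223.99.237.127) does not contain 223.99.233.85
  223.99.237.0/25 (223.99.237.0 - 223.99.237.127) does not contain 223.99.233.85
  223.99.225.0/24 (223.99.225.0 - 223.99.225.255) does not contain 223.99.233.85
  223.99.236.0/23 (223.99.236.0 - 223.99.237.255) does not contain 223.99.233.85
  223.96.0.0/15 (223.96.0.0 - 223.97.255.255) does not contain 223.99.233.85
Longest matching prefix is /12 -> next hop 96.211.9.213.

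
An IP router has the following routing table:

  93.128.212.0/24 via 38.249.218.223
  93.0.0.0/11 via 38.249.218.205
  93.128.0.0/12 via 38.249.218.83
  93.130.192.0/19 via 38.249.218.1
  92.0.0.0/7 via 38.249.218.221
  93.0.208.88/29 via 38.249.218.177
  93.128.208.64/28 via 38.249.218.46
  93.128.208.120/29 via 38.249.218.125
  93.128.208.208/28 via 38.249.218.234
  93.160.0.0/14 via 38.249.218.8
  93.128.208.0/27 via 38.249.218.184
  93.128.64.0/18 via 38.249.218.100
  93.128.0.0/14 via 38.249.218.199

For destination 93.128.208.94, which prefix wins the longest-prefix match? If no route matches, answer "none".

Entries matching 93.128.208.94:
  92.0.0.0/7 (92.0.0.0 - 93.255.255.255)
  93.128.0.0/12 (93.128.0.0 - 93.143.255.255)
  93.128.0.0/14 (93.128.0.0 - 93.131.255.255)
Most specific is 93.128.0.0/14.

93.128.0.0/14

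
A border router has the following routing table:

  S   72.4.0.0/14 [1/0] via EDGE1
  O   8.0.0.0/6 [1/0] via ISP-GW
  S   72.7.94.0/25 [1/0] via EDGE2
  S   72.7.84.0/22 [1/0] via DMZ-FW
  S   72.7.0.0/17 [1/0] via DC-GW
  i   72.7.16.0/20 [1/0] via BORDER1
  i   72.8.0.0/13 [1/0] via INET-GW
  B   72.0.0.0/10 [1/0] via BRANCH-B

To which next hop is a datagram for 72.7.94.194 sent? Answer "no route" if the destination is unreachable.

DC-GW

Routes whose prefix contains 72.7.94.194:
  72.0.0.0/10 (72.0.0.0 - 72.63.255.255) -> BRANCH-B
  72.4.0.0/14 (72.4.0.0 - 72.7.255.255) -> EDGE1
  72.7.0.0/17 (72.7.0.0 - 72.7.127.255) -> DC-GW
More-specific entries that do NOT match:
  72.7.94.0/25 (72.7.94.0 - 72.7.94.127) does not contain 72.7.94.194
  72.7.84.0/22 (72.7.84.0 - 72.7.87.255) does not contain 72.7.94.194
  72.7.16.0/20 (72.7.16.0 - 72.7.31.255) does not contain 72.7.94.194
Longest matching prefix is /17 -> next hop DC-GW.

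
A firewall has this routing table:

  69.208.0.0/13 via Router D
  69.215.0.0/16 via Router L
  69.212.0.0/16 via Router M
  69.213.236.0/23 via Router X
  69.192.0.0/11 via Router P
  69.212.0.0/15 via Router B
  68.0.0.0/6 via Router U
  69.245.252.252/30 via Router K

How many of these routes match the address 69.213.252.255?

4

Prefixes containing 69.213.252.255:
  68.0.0.0/6 (68.0.0.0 - 71.255.255.255)
  69.192.0.0/11 (69.192.0.0 - 69.223.255.255)
  69.208.0.0/13 (69.208.0.0 - 69.215.255.255)
  69.212.0.0/15 (69.212.0.0 - 69.213.255.255)
Total matching entries: 4.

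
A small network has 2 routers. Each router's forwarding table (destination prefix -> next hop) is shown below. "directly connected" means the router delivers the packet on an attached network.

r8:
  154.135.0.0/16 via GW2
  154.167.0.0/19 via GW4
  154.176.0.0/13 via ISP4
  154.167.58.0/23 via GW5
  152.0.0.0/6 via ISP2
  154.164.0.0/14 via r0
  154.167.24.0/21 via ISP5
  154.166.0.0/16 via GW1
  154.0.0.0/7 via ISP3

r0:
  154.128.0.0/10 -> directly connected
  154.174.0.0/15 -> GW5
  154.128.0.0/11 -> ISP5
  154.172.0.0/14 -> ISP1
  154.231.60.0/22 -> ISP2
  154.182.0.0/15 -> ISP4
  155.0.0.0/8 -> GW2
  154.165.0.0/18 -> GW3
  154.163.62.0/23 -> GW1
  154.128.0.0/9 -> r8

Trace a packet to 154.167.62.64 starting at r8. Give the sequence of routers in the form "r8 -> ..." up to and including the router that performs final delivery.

At r8: longest match for 154.167.62.64 is 154.164.0.0/14 -> r0
At r0: longest match for 154.167.62.64 is 154.128.0.0/10 -> directly connected

r8 -> r0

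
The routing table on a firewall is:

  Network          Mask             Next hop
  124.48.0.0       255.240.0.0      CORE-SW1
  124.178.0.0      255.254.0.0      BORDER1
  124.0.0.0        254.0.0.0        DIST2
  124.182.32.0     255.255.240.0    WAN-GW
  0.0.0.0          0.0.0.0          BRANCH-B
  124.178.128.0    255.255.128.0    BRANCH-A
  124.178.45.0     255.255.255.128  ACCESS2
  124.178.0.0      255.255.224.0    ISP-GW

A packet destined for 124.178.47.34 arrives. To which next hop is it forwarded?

BORDER1

Routes whose prefix contains 124.178.47.34:
  0.0.0.0/0 (default, matches everything) -> BRANCH-B
  124.0.0.0/7 (124.0.0.0 - 125.255.255.255) -> DIST2
  124.178.0.0/15 (124.178.0.0 - 124.179.255.255) -> BORDER1
More-specific entries that do NOT match:
  124.178.45.0/25 (124.178.45.0 - 124.178.45.127) does not contain 124.178.47.34
  124.182.32.0/20 (124.182.32.0 - 124.182.47.255) does not contain 124.178.47.34
  124.178.0.0/19 (124.178.0.0 - 124.178.31.255) does not contain 124.178.47.34
  124.178.128.0/17 (124.178.128.0 - 124.178.255.255) does not contain 124.178.47.34
Longest matching prefix is /15 -> next hop BORDER1.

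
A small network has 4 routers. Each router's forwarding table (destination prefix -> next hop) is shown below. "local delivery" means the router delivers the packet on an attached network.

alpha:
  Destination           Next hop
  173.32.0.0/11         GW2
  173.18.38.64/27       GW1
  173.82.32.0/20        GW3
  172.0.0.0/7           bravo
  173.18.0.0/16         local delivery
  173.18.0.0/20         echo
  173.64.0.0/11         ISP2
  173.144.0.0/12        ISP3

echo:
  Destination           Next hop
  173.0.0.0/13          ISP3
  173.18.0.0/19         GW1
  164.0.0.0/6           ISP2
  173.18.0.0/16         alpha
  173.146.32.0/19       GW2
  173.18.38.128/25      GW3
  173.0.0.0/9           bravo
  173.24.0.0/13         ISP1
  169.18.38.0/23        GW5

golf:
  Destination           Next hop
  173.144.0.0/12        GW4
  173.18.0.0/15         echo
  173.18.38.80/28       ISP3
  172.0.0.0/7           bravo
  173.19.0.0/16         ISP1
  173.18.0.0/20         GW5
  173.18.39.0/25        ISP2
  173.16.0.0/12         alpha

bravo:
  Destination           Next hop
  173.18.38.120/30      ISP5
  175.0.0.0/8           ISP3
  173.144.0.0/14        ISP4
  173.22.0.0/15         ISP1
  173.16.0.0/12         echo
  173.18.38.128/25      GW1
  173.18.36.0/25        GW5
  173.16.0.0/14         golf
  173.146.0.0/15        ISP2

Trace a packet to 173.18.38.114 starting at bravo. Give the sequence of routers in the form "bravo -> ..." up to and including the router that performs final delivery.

bravo -> golf -> echo -> alpha

At bravo: longest match for 173.18.38.114 is 173.16.0.0/14 -> golf
At golf: longest match for 173.18.38.114 is 173.18.0.0/15 -> echo
At echo: longest match for 173.18.38.114 is 173.18.0.0/16 -> alpha
At alpha: longest match for 173.18.38.114 is 173.18.0.0/16 -> local delivery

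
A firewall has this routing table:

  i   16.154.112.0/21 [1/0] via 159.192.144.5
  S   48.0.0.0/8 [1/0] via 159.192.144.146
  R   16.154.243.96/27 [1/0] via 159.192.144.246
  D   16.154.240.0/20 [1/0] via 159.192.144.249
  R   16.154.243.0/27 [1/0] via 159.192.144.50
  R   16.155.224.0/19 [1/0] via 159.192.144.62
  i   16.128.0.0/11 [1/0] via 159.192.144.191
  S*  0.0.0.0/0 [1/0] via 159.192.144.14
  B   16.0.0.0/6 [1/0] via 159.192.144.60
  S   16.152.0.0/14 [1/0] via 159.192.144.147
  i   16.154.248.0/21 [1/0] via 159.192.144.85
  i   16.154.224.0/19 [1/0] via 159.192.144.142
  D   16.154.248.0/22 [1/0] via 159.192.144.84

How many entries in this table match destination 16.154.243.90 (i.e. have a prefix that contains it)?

Prefixes containing 16.154.243.90:
  0.0.0.0/0 (default, matches everything)
  16.0.0.0/6 (16.0.0.0 - 19.255.255.255)
  16.128.0.0/11 (16.128.0.0 - 16.159.255.255)
  16.152.0.0/14 (16.152.0.0 - 16.155.255.255)
  16.154.224.0/19 (16.154.224.0 - 16.154.255.255)
  16.154.240.0/20 (16.154.240.0 - 16.154.255.255)
Total matching entries: 6.

6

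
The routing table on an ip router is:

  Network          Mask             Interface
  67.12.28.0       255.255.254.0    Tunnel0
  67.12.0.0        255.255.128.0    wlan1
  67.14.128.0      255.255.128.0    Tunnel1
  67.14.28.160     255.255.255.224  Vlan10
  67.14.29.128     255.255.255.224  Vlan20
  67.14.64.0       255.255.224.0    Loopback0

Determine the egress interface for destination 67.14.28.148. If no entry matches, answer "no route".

no route

No entry's prefix contains 67.14.28.148; there is no default route.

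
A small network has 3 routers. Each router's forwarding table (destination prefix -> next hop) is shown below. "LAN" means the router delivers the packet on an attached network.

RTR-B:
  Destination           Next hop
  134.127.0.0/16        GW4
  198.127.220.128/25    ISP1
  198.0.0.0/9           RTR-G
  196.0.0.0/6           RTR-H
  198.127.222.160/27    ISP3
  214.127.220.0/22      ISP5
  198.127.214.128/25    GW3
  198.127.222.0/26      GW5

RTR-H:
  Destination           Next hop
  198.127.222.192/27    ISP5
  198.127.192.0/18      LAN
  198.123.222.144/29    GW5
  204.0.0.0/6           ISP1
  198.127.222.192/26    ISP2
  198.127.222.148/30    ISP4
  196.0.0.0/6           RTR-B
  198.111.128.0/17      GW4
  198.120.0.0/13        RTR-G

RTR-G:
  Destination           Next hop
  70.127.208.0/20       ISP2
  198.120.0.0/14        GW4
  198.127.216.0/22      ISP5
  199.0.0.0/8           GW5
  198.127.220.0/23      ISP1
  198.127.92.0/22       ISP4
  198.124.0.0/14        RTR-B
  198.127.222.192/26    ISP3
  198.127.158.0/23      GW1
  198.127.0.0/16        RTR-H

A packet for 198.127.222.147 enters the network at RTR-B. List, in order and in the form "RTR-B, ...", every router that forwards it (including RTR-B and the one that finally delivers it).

At RTR-B: longest match for 198.127.222.147 is 198.0.0.0/9 -> RTR-G
At RTR-G: longest match for 198.127.222.147 is 198.127.0.0/16 -> RTR-H
At RTR-H: longest match for 198.127.222.147 is 198.127.192.0/18 -> LAN

RTR-B, RTR-G, RTR-H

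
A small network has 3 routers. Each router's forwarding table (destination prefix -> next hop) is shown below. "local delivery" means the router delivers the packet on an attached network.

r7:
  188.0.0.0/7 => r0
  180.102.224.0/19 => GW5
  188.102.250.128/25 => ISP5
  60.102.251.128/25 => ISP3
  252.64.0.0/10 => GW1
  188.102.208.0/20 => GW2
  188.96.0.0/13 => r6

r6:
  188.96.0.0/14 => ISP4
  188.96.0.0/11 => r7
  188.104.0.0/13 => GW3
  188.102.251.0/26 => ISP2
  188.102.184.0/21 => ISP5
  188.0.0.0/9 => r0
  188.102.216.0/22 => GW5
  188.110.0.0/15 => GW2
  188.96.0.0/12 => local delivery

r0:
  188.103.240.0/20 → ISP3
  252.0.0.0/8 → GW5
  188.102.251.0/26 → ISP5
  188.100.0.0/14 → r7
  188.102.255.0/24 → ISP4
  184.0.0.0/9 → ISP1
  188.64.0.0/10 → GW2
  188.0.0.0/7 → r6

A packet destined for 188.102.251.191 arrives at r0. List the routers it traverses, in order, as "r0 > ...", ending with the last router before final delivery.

At r0: longest match for 188.102.251.191 is 188.100.0.0/14 -> r7
At r7: longest match for 188.102.251.191 is 188.96.0.0/13 -> r6
At r6: longest match for 188.102.251.191 is 188.96.0.0/12 -> local delivery

r0 > r7 > r6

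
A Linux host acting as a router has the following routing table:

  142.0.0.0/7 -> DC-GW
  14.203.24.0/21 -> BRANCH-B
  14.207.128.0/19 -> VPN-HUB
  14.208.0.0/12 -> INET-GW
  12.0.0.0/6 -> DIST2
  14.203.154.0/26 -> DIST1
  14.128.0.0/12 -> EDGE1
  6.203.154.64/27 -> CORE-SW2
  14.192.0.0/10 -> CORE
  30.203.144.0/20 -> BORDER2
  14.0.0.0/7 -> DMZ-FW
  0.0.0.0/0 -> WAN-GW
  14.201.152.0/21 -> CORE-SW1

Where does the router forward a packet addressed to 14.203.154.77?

CORE

Routes whose prefix contains 14.203.154.77:
  0.0.0.0/0 (default, matches everything) -> WAN-GW
  12.0.0.0/6 (12.0.0.0 - 15.255.255.255) -> DIST2
  14.0.0.0/7 (14.0.0.0 - 15.255.255.255) -> DMZ-FW
  14.192.0.0/10 (14.192.0.0 - 14.255.255.255) -> CORE
More-specific entries that do NOT match:
  6.203.154.64/27 (6.203.154.64 - 6.203.154.95) does not contain 14.203.154.77
  14.203.154.0/26 (14.203.154.0 - 14.203.154.63) does not contain 14.203.154.77
  14.203.24.0/21 (14.203.24.0 - 14.203.31.255) does not contain 14.203.154.77
  14.201.152.0/21 (14.201.152.0 - 14.201.159.255) does not contain 14.203.154.77
  30.203.144.0/20 (30.203.144.0 - 30.203.159.255) does not contain 14.203.154.77
  14.207.128.0/19 (14.207.128.0 - 14.207.159.255) does not contain 14.203.154.77
  14.208.0.0/12 (14.208.0.0 - 14.223.255.255) does not contain 14.203.154.77
  14.128.0.0/12 (14.128.0.0 - 14.143.255.255) does not contain 14.203.154.77
Longest matching prefix is /10 -> next hop CORE.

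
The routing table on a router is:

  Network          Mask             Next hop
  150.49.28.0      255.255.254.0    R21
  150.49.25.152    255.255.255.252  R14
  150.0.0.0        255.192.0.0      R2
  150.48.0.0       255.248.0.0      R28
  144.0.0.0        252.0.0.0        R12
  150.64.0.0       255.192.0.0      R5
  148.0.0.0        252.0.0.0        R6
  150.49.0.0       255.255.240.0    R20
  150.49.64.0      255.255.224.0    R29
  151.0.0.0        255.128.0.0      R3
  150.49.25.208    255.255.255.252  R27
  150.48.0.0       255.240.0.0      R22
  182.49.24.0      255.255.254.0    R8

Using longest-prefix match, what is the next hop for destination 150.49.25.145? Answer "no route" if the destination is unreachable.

R28

Routes whose prefix contains 150.49.25.145:
  148.0.0.0/6 (148.0.0.0 - 151.255.255.255) -> R6
  150.0.0.0/10 (150.0.0.0 - 150.63.255.255) -> R2
  150.48.0.0/12 (150.48.0.0 - 150.63.255.255) -> R22
  150.48.0.0/13 (150.48.0.0 - 150.55.255.255) -> R28
More-specific entries that do NOT match:
  150.49.25.152/30 (150.49.25.152 - 150.49.25.155) does not contain 150.49.25.145
  150.49.25.208/30 (150.49.25.208 - 150.49.25.211) does not contain 150.49.25.145
  150.49.28.0/23 (150.49.28.0 - 150.49.29.255) does not contain 150.49.25.145
  182.49.24.0/23 (182.49.24.0 - 182.49.25.255) does not contain 150.49.25.145
  150.49.0.0/20 (150.49.0.0 - 150.49.15.255) does not contain 150.49.25.145
  150.49.64.0/19 (150.49.64.0 - 150.49.95.255) does not contain 150.49.25.145
Longest matching prefix is /13 -> next hop R28.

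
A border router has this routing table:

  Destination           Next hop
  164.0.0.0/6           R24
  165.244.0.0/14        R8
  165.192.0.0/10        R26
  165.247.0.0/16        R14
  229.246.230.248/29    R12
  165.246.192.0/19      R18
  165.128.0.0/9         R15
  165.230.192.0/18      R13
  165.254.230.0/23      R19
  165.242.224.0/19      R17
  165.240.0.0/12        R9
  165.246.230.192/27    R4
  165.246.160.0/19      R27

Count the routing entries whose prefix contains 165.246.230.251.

Prefixes containing 165.246.230.251:
  164.0.0.0/6 (164.0.0.0 - 167.255.255.255)
  165.128.0.0/9 (165.128.0.0 - 165.255.255.255)
  165.192.0.0/10 (165.192.0.0 - 165.255.255.255)
  165.240.0.0/12 (165.240.0.0 - 165.255.255.255)
  165.244.0.0/14 (165.244.0.0 - 165.247.255.255)
Total matching entries: 5.

5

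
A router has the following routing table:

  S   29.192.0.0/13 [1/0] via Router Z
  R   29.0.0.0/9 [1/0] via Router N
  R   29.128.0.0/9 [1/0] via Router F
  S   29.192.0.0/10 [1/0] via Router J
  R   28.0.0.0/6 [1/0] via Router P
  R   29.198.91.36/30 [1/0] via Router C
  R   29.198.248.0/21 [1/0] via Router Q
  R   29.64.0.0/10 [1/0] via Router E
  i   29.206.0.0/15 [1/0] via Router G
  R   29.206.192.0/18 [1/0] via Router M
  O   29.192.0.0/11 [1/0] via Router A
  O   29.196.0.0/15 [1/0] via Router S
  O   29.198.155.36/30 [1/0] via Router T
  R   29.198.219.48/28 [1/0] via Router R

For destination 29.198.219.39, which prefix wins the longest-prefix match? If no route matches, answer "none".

Entries matching 29.198.219.39:
  28.0.0.0/6 (28.0.0.0 - 31.255.255.255)
  29.128.0.0/9 (29.128.0.0 - 29.255.255.255)
  29.192.0.0/10 (29.192.0.0 - 29.255.255.255)
  29.192.0.0/11 (29.192.0.0 - 29.223.255.255)
  29.192.0.0/13 (29.192.0.0 - 29.199.255.255)
Most specific is 29.192.0.0/13.

29.192.0.0/13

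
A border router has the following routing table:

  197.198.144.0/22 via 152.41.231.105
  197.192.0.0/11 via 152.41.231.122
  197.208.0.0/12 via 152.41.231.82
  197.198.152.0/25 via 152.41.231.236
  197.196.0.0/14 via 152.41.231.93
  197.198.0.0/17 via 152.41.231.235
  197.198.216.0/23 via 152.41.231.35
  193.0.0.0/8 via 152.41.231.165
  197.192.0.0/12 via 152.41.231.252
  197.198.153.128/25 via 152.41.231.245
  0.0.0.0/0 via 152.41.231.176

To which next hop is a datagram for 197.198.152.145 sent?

152.41.231.93

Routes whose prefix contains 197.198.152.145:
  0.0.0.0/0 (default, matches everything) -> 152.41.231.176
  197.192.0.0/11 (197.192.0.0 - 197.223.255.255) -> 152.41.231.122
  197.192.0.0/12 (197.192.0.0 - 197.207.255.255) -> 152.41.231.252
  197.196.0.0/14 (197.196.0.0 - 197.199.255.255) -> 152.41.231.93
More-specific entries that do NOT match:
  197.198.152.0/25 (197.198.152.0 - 197.198.152.127) does not contain 197.198.152.145
  197.198.153.128/25 (197.198.153.128 - 197.198.153.255) does not contain 197.198.152.145
  197.198.216.0/23 (197.198.216.0 - 197.198.217.255) does not contain 197.198.152.145
  197.198.144.0/22 (197.198.144.0 - 197.198.147.255) does not contain 197.198.152.145
  197.198.0.0/17 (197.198.0.0 - 197.198.127.255) does not contain 197.198.152.145
Longest matching prefix is /14 -> next hop 152.41.231.93.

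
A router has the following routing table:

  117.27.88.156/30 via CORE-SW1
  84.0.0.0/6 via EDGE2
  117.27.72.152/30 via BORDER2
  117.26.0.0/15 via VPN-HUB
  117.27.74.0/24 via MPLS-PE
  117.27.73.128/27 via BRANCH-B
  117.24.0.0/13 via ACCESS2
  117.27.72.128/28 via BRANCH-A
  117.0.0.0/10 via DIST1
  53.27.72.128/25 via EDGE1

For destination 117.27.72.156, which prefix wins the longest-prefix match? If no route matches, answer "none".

Entries matching 117.27.72.156:
  117.0.0.0/10 (117.0.0.0 - 117.63.255.255)
  117.24.0.0/13 (117.24.0.0 - 117.31.255.255)
  117.26.0.0/15 (117.26.0.0 - 117.27.255.255)
Most specific is 117.26.0.0/15.

117.26.0.0/15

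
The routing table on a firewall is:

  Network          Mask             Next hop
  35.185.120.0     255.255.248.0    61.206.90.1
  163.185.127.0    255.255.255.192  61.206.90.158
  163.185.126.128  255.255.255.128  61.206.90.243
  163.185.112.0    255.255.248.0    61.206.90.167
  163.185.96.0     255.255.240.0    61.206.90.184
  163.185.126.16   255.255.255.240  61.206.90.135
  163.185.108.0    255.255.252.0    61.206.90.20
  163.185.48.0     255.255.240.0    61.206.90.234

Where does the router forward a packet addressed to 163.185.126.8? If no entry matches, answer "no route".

no route

No entry's prefix contains 163.185.126.8; there is no default route.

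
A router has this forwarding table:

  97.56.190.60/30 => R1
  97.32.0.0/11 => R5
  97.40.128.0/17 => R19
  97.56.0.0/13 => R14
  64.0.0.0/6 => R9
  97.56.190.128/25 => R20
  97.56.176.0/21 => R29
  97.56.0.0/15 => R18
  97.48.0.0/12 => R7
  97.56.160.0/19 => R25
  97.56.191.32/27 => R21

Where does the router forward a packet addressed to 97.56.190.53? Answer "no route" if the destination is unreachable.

Routes whose prefix contains 97.56.190.53:
  97.32.0.0/11 (97.32.0.0 - 97.63.255.255) -> R5
  97.48.0.0/12 (97.48.0.0 - 97.63.255.255) -> R7
  97.56.0.0/13 (97.56.0.0 - 97.63.255.255) -> R14
  97.56.0.0/15 (97.56.0.0 - 97.57.255.255) -> R18
  97.56.160.0/19 (97.56.160.0 - 97.56.191.255) -> R25
More-specific entries that do NOT match:
  97.56.190.60/30 (97.56.190.60 - 97.56.190.63) does not contain 97.56.190.53
  97.56.191.32/27 (97.56.191.32 - 97.56.191.63) does not contain 97.56.190.53
  97.56.190.128/25 (97.56.190.128 - 97.56.190.255) does not contain 97.56.190.53
  97.56.176.0/21 (97.56.176.0 - 97.56.183.255) does not contain 97.56.190.53
Longest matching prefix is /19 -> next hop R25.

R25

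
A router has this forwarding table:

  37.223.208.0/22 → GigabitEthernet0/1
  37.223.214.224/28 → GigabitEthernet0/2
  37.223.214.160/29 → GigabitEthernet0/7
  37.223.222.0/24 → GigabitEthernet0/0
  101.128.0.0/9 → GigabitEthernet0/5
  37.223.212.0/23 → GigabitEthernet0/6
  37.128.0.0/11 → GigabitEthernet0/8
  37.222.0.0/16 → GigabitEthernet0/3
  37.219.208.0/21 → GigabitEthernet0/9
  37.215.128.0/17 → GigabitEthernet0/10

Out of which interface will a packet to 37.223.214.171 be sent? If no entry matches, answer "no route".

No entry's prefix contains 37.223.214.171; there is no default route.

no route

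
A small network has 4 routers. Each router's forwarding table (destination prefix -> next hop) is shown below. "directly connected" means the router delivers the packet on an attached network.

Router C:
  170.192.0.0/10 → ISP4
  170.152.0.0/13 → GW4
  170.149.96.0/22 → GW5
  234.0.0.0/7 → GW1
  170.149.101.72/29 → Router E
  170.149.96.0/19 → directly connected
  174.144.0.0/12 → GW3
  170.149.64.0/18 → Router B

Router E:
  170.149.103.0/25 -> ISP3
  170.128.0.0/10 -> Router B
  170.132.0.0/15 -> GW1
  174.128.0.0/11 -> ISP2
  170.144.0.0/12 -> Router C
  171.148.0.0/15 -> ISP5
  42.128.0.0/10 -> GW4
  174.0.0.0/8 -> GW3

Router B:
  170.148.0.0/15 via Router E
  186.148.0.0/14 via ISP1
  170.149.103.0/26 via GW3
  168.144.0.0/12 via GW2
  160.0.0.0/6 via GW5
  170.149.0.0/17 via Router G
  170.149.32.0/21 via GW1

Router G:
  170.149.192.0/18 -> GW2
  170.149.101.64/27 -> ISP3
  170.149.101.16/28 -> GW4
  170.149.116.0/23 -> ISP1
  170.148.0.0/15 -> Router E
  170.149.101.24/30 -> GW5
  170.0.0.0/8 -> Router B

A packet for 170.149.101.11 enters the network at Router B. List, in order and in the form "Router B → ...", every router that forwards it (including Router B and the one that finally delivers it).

Router B → Router G → Router E → Router C

At Router B: longest match for 170.149.101.11 is 170.149.0.0/17 -> Router G
At Router G: longest match for 170.149.101.11 is 170.148.0.0/15 -> Router E
At Router E: longest match for 170.149.101.11 is 170.144.0.0/12 -> Router C
At Router C: longest match for 170.149.101.11 is 170.149.96.0/19 -> directly connected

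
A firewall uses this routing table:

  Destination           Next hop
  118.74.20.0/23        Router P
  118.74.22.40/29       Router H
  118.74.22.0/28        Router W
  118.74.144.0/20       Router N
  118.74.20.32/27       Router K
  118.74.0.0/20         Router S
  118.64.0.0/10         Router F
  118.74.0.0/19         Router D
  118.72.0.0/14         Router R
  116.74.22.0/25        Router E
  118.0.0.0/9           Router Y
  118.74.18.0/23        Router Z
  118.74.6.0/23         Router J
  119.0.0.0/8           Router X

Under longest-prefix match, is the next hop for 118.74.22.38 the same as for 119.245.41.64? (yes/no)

no

118.74.22.38: longest match 118.74.0.0/19 -> Router D
119.245.41.64: longest match 119.0.0.0/8 -> Router X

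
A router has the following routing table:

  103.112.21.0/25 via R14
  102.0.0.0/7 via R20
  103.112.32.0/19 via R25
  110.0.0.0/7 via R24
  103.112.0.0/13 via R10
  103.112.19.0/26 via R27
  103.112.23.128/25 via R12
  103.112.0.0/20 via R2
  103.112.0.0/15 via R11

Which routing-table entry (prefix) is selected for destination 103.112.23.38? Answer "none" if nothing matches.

103.112.0.0/15

Entries matching 103.112.23.38:
  102.0.0.0/7 (102.0.0.0 - 103.255.255.255)
  103.112.0.0/13 (103.112.0.0 - 103.119.255.255)
  103.112.0.0/15 (103.112.0.0 - 103.113.255.255)
Most specific is 103.112.0.0/15.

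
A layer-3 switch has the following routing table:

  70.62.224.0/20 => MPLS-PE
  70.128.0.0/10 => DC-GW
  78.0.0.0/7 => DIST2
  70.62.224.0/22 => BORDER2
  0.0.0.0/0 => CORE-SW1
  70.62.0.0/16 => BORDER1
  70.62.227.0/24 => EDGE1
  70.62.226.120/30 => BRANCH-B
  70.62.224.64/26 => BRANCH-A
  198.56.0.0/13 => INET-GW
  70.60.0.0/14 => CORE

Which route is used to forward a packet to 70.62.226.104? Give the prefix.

70.62.224.0/22

Entries matching 70.62.226.104:
  0.0.0.0/0 (default, matches everything)
  70.60.0.0/14 (70.60.0.0 - 70.63.255.255)
  70.62.0.0/16 (70.62.0.0 - 70.62.255.255)
  70.62.224.0/20 (70.62.224.0 - 70.62.239.255)
  70.62.224.0/22 (70.62.224.0 - 70.62.227.255)
Most specific is 70.62.224.0/22.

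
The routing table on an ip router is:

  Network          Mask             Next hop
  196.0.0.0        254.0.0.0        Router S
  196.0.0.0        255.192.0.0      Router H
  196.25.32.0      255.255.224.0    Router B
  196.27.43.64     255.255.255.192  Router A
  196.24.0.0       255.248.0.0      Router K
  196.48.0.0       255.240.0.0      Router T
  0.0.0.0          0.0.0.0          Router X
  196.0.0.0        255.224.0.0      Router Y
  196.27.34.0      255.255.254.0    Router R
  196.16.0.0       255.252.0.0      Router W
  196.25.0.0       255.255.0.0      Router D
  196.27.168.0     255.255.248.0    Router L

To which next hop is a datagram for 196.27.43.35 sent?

Routes whose prefix contains 196.27.43.35:
  0.0.0.0/0 (default, matches everything) -> Router X
  196.0.0.0/7 (196.0.0.0 - 197.255.255.255) -> Router S
  196.0.0.0/10 (196.0.0.0 - 196.63.255.255) -> Router H
  196.0.0.0/11 (196.0.0.0 - 196.31.255.255) -> Router Y
  196.24.0.0/13 (196.24.0.0 - 196.31.255.255) -> Router K
More-specific entries that do NOT match:
  196.27.43.64/26 (196.27.43.64 - 196.27.43.127) does not contain 196.27.43.35
  196.27.34.0/23 (196.27.34.0 - 196.27.35.255) does not contain 196.27.43.35
  196.27.168.0/21 (196.27.168.0 - 196.27.175.255) does not contain 196.27.43.35
  196.25.32.0/19 (196.25.32.0 - 196.25.63.255) does not contain 196.27.43.35
  196.25.0.0/16 (196.25.0.0 - 196.25.255.255) does not contain 196.27.43.35
  196.16.0.0/14 (196.16.0.0 - 196.19.255.255) does not contain 196.27.43.35
Longest matching prefix is /13 -> next hop Router K.

Router K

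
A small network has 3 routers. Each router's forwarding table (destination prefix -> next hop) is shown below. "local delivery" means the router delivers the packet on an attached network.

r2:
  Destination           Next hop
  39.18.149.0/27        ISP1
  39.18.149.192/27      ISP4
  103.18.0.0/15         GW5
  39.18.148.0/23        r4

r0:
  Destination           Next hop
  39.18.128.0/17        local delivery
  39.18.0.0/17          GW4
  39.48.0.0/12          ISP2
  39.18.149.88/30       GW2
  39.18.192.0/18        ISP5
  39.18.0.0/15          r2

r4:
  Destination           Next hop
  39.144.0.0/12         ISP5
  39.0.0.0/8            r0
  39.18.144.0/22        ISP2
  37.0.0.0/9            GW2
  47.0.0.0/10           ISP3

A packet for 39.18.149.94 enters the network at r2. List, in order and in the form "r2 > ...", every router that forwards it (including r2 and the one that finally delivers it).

At r2: longest match for 39.18.149.94 is 39.18.148.0/23 -> r4
At r4: longest match for 39.18.149.94 is 39.0.0.0/8 -> r0
At r0: longest match for 39.18.149.94 is 39.18.128.0/17 -> local delivery

r2 > r4 > r0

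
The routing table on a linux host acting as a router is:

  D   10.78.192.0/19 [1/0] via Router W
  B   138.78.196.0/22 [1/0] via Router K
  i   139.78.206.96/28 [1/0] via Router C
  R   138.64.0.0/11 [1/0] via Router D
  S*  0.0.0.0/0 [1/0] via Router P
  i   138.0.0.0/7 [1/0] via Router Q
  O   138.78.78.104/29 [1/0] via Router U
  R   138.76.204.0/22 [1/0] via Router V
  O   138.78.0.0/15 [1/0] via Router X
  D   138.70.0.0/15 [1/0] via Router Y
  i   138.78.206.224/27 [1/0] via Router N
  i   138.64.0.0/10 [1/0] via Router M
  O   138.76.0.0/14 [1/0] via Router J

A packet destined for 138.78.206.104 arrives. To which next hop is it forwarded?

Router X

Routes whose prefix contains 138.78.206.104:
  0.0.0.0/0 (default, matches everything) -> Router P
  138.0.0.0/7 (138.0.0.0 - 139.255.255.255) -> Router Q
  138.64.0.0/10 (138.64.0.0 - 138.127.255.255) -> Router M
  138.64.0.0/11 (138.64.0.0 - 138.95.255.255) -> Router D
  138.76.0.0/14 (138.76.0.0 - 138.79.255.255) -> Router J
  138.78.0.0/15 (138.78.0.0 - 138.79.255.255) -> Router X
More-specific entries that do NOT match:
  138.78.78.104/29 (138.78.78.104 - 138.78.78.111) does not contain 138.78.206.104
  139.78.206.96/28 (139.78.206.96 - 139.78.206.111) does not contain 138.78.206.104
  138.78.206.224/27 (138.78.206.224 - 138.78.206.255) does not contain 138.78.206.104
  138.78.196.0/22 (138.78.196.0 - 138.78.199.255) does not contain 138.78.206.104
  138.76.204.0/22 (138.76.204.0 - 138.76.207.255) does not contain 138.78.206.104
  10.78.192.0/19 (10.78.192.0 - 10.78.223.255) does not contain 138.78.206.104
Longest matching prefix is /15 -> next hop Router X.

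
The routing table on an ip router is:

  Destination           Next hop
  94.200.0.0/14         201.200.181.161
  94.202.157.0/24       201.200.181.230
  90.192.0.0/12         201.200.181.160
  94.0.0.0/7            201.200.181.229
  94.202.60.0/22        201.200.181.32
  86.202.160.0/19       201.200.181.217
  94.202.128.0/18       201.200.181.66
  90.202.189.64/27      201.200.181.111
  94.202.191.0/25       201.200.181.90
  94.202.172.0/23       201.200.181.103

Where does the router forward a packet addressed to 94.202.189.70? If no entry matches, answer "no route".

Routes whose prefix contains 94.202.189.70:
  94.0.0.0/7 (94.0.0.0 - 95.255.255.255) -> 201.200.181.229
  94.200.0.0/14 (94.200.0.0 - 94.203.255.255) -> 201.200.181.161
  94.202.128.0/18 (94.202.128.0 - 94.202.191.255) -> 201.200.181.66
More-specific entries that do NOT match:
  90.202.189.64/27 (90.202.189.64 - 90.202.189.95) does not contain 94.202.189.70
  94.202.191.0/25 (94.202.191.0 - 94.202.191.127) does not contain 94.202.189.70
  94.202.157.0/24 (94.202.157.0 - 94.202.157.255) does not contain 94.202.189.70
  94.202.172.0/23 (94.202.172.0 - 94.202.173.255) does not contain 94.202.189.70
  94.202.60.0/22 (94.202.60.0 - 94.202.63.255) does not contain 94.202.189.70
  86.202.160.0/19 (86.202.160.0 - 86.202.191.255) does not contain 94.202.189.70
Longest matching prefix is /18 -> next hop 201.200.181.66.

201.200.181.66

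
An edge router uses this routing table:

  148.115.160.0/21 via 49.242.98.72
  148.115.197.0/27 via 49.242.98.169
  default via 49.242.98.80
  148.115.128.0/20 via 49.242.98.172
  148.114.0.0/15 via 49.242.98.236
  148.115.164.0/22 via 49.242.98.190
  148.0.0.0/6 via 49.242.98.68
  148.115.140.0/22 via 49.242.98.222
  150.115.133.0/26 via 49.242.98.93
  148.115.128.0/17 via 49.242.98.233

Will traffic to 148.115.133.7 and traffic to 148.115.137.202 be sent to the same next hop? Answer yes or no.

yes

148.115.133.7: longest match 148.115.128.0/20 -> 49.242.98.172
148.115.137.202: longest match 148.115.128.0/20 -> 49.242.98.172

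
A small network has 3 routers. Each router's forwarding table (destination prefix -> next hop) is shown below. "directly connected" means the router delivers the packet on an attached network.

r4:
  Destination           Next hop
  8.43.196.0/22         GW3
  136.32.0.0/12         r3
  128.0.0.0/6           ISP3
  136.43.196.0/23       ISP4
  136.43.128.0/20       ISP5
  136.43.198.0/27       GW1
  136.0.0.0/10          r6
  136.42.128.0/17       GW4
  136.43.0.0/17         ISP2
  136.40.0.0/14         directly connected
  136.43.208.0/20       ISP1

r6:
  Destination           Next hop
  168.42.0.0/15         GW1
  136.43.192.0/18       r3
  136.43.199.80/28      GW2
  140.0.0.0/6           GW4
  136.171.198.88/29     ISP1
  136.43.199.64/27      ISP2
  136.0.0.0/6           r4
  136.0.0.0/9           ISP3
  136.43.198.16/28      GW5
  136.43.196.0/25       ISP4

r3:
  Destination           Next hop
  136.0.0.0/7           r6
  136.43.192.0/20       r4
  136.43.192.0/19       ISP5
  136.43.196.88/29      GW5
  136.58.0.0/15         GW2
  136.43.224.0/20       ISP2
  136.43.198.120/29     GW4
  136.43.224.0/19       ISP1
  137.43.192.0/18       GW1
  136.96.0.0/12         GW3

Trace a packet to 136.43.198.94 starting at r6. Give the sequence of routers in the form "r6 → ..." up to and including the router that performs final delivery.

At r6: longest match for 136.43.198.94 is 136.43.192.0/18 -> r3
At r3: longest match for 136.43.198.94 is 136.43.192.0/20 -> r4
At r4: longest match for 136.43.198.94 is 136.40.0.0/14 -> directly connected

r6 → r3 → r4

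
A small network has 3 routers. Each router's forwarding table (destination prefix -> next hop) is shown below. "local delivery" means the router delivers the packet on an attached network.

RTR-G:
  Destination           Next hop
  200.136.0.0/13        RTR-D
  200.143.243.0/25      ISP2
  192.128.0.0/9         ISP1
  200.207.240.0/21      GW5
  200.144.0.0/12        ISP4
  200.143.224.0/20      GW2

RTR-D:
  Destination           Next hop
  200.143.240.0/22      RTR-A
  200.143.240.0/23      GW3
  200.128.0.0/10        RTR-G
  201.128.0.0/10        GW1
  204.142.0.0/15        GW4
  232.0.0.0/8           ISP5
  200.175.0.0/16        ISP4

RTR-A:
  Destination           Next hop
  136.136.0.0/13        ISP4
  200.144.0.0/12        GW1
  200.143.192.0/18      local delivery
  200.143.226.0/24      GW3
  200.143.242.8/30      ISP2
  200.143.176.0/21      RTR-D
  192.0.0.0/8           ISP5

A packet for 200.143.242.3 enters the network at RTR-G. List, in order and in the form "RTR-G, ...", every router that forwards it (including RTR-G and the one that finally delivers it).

At RTR-G: longest match for 200.143.242.3 is 200.136.0.0/13 -> RTR-D
At RTR-D: longest match for 200.143.242.3 is 200.143.240.0/22 -> RTR-A
At RTR-A: longest match for 200.143.242.3 is 200.143.192.0/18 -> local delivery

RTR-G, RTR-D, RTR-A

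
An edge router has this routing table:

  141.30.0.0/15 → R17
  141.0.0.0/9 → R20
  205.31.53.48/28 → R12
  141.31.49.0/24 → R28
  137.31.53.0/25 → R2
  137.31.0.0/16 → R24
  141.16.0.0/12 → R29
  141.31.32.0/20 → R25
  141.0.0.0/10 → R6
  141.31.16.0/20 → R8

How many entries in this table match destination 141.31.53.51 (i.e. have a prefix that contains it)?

Prefixes containing 141.31.53.51:
  141.0.0.0/9 (141.0.0.0 - 141.127.255.255)
  141.0.0.0/10 (141.0.0.0 - 141.63.255.255)
  141.16.0.0/12 (141.16.0.0 - 141.31.255.255)
  141.30.0.0/15 (141.30.0.0 - 141.31.255.255)
Total matching entries: 4.

4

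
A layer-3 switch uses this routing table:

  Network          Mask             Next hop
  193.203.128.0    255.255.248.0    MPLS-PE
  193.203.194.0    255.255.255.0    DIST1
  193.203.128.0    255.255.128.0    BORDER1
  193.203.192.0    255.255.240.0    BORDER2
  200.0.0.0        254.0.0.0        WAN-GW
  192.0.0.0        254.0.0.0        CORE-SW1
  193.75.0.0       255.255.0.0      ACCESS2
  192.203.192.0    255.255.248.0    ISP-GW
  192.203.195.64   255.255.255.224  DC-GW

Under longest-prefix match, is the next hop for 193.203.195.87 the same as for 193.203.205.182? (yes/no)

yes

193.203.195.87: longest match 193.203.192.0/20 -> BORDER2
193.203.205.182: longest match 193.203.192.0/20 -> BORDER2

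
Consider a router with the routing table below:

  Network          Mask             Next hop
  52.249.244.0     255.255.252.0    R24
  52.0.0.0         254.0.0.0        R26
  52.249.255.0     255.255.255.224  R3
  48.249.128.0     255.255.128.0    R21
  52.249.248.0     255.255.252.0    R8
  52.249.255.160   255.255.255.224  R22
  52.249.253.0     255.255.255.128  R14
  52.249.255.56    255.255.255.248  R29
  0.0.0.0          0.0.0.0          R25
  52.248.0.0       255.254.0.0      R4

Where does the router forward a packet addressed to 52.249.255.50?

Routes whose prefix contains 52.249.255.50:
  0.0.0.0/0 (default, matches everything) -> R25
  52.0.0.0/7 (52.0.0.0 - 53.255.255.255) -> R26
  52.248.0.0/15 (52.248.0.0 - 52.249.255.255) -> R4
More-specific entries that do NOT match:
  52.249.255.56/29 (52.249.255.56 - 52.249.255.63) does not contain 52.249.255.50
  52.249.255.0/27 (52.249.255.0 - 52.249.255.31) does not contain 52.249.255.50
  52.249.255.160/27 (52.249.255.160 - 52.249.255.191) does not contain 52.249.255.50
  52.249.253.0/25 (52.249.253.0 - 52.249.253.127) does not contain 52.249.255.50
  52.249.244.0/22 (52.249.244.0 - 52.249.247.255) does not contain 52.249.255.50
  52.249.248.0/22 (52.249.248.0 - 52.249.251.255) does not contain 52.249.255.50
  48.249.128.0/17 (48.249.128.0 - 48.249.255.255) does not contain 52.249.255.50
Longest matching prefix is /15 -> next hop R4.

R4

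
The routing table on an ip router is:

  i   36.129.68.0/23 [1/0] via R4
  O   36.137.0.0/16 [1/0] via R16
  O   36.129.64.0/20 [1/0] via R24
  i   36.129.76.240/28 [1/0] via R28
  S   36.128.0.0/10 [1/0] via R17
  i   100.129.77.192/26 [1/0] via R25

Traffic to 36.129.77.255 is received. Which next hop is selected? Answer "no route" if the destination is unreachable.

Routes whose prefix contains 36.129.77.255:
  36.128.0.0/10 (36.128.0.0 - 36.191.255.255) -> R17
  36.129.64.0/20 (36.129.64.0 - 36.129.79.255) -> R24
More-specific entries that do NOT match:
  36.129.76.240/28 (36.129.76.240 - 36.129.76.255) does not contain 36.129.77.255
  100.129.77.192/26 (100.129.77.192 - 100.129.77.255) does not contain 36.129.77.255
  36.129.68.0/23 (36.129.68.0 - 36.129.69.255) does not contain 36.129.77.255
Longest matching prefix is /20 -> next hop R24.

R24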